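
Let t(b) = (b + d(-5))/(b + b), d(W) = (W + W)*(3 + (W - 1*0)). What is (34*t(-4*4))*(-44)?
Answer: 187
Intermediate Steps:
d(W) = 2*W*(3 + W) (d(W) = (2*W)*(3 + (W + 0)) = (2*W)*(3 + W) = 2*W*(3 + W))
t(b) = (20 + b)/(2*b) (t(b) = (b + 2*(-5)*(3 - 5))/(b + b) = (b + 2*(-5)*(-2))/((2*b)) = (b + 20)*(1/(2*b)) = (20 + b)*(1/(2*b)) = (20 + b)/(2*b))
(34*t(-4*4))*(-44) = (34*((20 - 4*4)/(2*((-4*4)))))*(-44) = (34*((1/2)*(20 - 16)/(-16)))*(-44) = (34*((1/2)*(-1/16)*4))*(-44) = (34*(-1/8))*(-44) = -17/4*(-44) = 187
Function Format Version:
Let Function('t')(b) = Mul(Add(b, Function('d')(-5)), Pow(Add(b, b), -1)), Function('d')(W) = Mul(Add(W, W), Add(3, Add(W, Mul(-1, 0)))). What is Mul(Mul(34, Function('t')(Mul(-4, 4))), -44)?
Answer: 187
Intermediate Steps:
Function('d')(W) = Mul(2, W, Add(3, W)) (Function('d')(W) = Mul(Mul(2, W), Add(3, Add(W, 0))) = Mul(Mul(2, W), Add(3, W)) = Mul(2, W, Add(3, W)))
Function('t')(b) = Mul(Rational(1, 2), Pow(b, -1), Add(20, b)) (Function('t')(b) = Mul(Add(b, Mul(2, -5, Add(3, -5))), Pow(Add(b, b), -1)) = Mul(Add(b, Mul(2, -5, -2)), Pow(Mul(2, b), -1)) = Mul(Add(b, 20), Mul(Rational(1, 2), Pow(b, -1))) = Mul(Add(20, b), Mul(Rational(1, 2), Pow(b, -1))) = Mul(Rational(1, 2), Pow(b, -1), Add(20, b)))
Mul(Mul(34, Function('t')(Mul(-4, 4))), -44) = Mul(Mul(34, Mul(Rational(1, 2), Pow(Mul(-4, 4), -1), Add(20, Mul(-4, 4)))), -44) = Mul(Mul(34, Mul(Rational(1, 2), Pow(-16, -1), Add(20, -16))), -44) = Mul(Mul(34, Mul(Rational(1, 2), Rational(-1, 16), 4)), -44) = Mul(Mul(34, Rational(-1, 8)), -44) = Mul(Rational(-17, 4), -44) = 187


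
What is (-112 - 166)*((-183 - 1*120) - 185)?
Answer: 135664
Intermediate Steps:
(-112 - 166)*((-183 - 1*120) - 185) = -278*((-183 - 120) - 185) = -278*(-303 - 185) = -278*(-488) = 135664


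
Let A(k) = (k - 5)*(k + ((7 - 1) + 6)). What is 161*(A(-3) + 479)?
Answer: 65527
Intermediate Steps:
A(k) = (-5 + k)*(12 + k) (A(k) = (-5 + k)*(k + (6 + 6)) = (-5 + k)*(k + 12) = (-5 + k)*(12 + k))
161*(A(-3) + 479) = 161*((-60 + (-3)² + 7*(-3)) + 479) = 161*((-60 + 9 - 21) + 479) = 161*(-72 + 479) = 161*407 = 65527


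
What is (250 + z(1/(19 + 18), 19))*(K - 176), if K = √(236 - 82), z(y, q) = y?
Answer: -1628176/37 + 9251*√154/37 ≈ -40902.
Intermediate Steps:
K = √154 ≈ 12.410
(250 + z(1/(19 + 18), 19))*(K - 176) = (250 + 1/(19 + 18))*(√154 - 176) = (250 + 1/37)*(-176 + √154) = 9251*(-176 + √154)/37 = -1628176/37 + 9251*√154/37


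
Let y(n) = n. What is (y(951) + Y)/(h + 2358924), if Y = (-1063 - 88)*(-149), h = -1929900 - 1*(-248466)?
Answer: 17245/67749 ≈ 0.25454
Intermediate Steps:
h = -1681434 (h = -1929900 + 248466 = -1681434)
Y = 171499 (Y = -1151*(-149) = 171499)
(y(951) + Y)/(h + 2358924) = (951 + 171499)/(-1681434 + 2358924) = 172450/677490 = 172450*(1/677490) = 17245/67749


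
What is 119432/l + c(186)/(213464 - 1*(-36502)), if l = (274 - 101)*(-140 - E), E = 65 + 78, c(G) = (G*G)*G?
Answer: 5281299548/226631211 ≈ 23.303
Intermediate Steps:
c(G) = G**3 (c(G) = G**2*G = G**3)
E = 143
l = -48959 (l = (274 - 101)*(-140 - 1*143) = 173*(-140 - 143) = 173*(-283) = -48959)
119432/l + c(186)/(213464 - 1*(-36502)) = 119432/(-48959) + 186**3/(213464 - 1*(-36502)) = 119432*(-1/48959) + 6434856/(213464 + 36502) = -119432/48959 + 6434856/249966 = -119432/48959 + 6434856*(1/249966) = -119432/48959 + 119164/4629 = 5281299548/226631211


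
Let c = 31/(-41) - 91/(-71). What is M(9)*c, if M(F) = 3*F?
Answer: 41310/2911 ≈ 14.191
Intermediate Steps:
c = 1530/2911 (c = 31*(-1/41) - 91*(-1/71) = -31/41 + 91/71 = 1530/2911 ≈ 0.52559)
M(9)*c = (3*9)*(1530/2911) = 27*(1530/2911) = 41310/2911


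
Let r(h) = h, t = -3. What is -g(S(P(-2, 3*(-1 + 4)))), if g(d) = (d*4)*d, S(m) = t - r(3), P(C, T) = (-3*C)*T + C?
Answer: -144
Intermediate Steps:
P(C, T) = C - 3*C*T (P(C, T) = -3*C*T + C = C - 3*C*T)
S(m) = -6 (S(m) = -3 - 1*3 = -3 - 3 = -6)
g(d) = 4*d² (g(d) = (4*d)*d = 4*d²)
-g(S(P(-2, 3*(-1 + 4)))) = -4*(-6)² = -4*36 = -1*144 = -144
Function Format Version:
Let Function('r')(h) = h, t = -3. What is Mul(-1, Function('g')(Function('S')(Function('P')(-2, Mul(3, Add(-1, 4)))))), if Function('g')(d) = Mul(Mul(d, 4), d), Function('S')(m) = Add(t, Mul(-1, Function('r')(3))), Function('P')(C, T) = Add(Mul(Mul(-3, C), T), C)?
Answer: -144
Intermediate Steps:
Function('P')(C, T) = Add(C, Mul(-3, C, T)) (Function('P')(C, T) = Add(Mul(-3, C, T), C) = Add(C, Mul(-3, C, T)))
Function('S')(m) = -6 (Function('S')(m) = Add(-3, Mul(-1, 3)) = Add(-3, -3) = -6)
Function('g')(d) = Mul(4, Pow(d, 2)) (Function('g')(d) = Mul(Mul(4, d), d) = Mul(4, Pow(d, 2)))
Mul(-1, Function('g')(Function('S')(Function('P')(-2, Mul(3, Add(-1, 4)))))) = Mul(-1, Mul(4, Pow(-6, 2))) = Mul(-1, Mul(4, 36)) = Mul(-1, 144) = -144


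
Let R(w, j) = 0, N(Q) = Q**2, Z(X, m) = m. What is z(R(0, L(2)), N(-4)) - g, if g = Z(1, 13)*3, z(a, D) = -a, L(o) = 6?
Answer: -39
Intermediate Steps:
g = 39 (g = 13*3 = 39)
z(R(0, L(2)), N(-4)) - g = -1*0 - 1*39 = 0 - 39 = -39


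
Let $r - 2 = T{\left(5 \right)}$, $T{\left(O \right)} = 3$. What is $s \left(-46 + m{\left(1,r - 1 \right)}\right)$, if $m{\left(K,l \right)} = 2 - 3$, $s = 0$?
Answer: $0$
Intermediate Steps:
$r = 5$ ($r = 2 + 3 = 5$)
$m{\left(K,l \right)} = -1$ ($m{\left(K,l \right)} = 2 - 3 = -1$)
$s \left(-46 + m{\left(1,r - 1 \right)}\right) = 0 \left(-46 - 1\right) = 0 \left(-47\right) = 0$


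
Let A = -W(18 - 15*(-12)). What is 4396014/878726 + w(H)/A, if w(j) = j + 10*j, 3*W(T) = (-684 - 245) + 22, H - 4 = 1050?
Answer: 17275516215/398502241 ≈ 43.351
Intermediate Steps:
H = 1054 (H = 4 + 1050 = 1054)
W(T) = -907/3 (W(T) = ((-684 - 245) + 22)/3 = (-929 + 22)/3 = (⅓)*(-907) = -907/3)
w(j) = 11*j
A = 907/3 (A = -1*(-907/3) = 907/3 ≈ 302.33)
4396014/878726 + w(H)/A = 4396014/878726 + (11*1054)/(907/3) = 4396014*(1/878726) + 11594*(3/907) = 2198007/439363 + 34782/907 = 17275516215/398502241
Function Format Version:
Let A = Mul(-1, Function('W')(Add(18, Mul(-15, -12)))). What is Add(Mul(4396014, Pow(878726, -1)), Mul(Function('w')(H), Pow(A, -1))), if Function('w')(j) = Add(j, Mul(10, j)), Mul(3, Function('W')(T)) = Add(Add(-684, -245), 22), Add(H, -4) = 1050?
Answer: Rational(17275516215, 398502241) ≈ 43.351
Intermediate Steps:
H = 1054 (H = Add(4, 1050) = 1054)
Function('W')(T) = Rational(-907, 3) (Function('W')(T) = Mul(Rational(1, 3), Add(Add(-684, -245), 22)) = Mul(Rational(1, 3), Add(-929, 22)) = Mul(Rational(1, 3), -907) = Rational(-907, 3))
Function('w')(j) = Mul(11, j)
A = Rational(907, 3) (A = Mul(-1, Rational(-907, 3)) = Rational(907, 3) ≈ 302.33)
Add(Mul(4396014, Pow(878726, -1)), Mul(Function('w')(H), Pow(A, -1))) = Add(Mul(4396014, Pow(878726, -1)), Mul(Mul(11, 1054), Pow(Rational(907, 3), -1))) = Add(Mul(4396014, Rational(1, 878726)), Mul(11594, Rational(3, 907))) = Add(Rational(2198007, 439363), Rational(34782, 907)) = Rational(17275516215, 398502241)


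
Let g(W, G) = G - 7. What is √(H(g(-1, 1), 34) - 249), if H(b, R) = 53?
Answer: 14*I ≈ 14.0*I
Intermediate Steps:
g(W, G) = -7 + G
√(H(g(-1, 1), 34) - 249) = √(53 - 249) = √(-196) = 14*I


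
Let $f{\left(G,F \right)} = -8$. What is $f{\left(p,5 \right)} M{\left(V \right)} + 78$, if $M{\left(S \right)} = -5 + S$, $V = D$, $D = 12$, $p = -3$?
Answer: $22$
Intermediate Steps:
$V = 12$
$f{\left(p,5 \right)} M{\left(V \right)} + 78 = - 8 \left(-5 + 12\right) + 78 = \left(-8\right) 7 + 78 = -56 + 78 = 22$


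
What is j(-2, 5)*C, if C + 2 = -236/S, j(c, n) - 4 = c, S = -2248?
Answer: -1065/281 ≈ -3.7900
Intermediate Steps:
j(c, n) = 4 + c
C = -1065/562 (C = -2 - 236/(-2248) = -2 - 236*(-1/2248) = -2 + 59/562 = -1065/562 ≈ -1.8950)
j(-2, 5)*C = (4 - 2)*(-1065/562) = 2*(-1065/562) = -1065/281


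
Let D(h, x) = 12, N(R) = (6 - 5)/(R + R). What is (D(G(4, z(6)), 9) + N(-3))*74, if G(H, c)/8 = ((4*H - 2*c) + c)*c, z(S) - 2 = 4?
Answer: 2627/3 ≈ 875.67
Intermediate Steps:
z(S) = 6 (z(S) = 2 + 4 = 6)
G(H, c) = 8*c*(-c + 4*H) (G(H, c) = 8*(((4*H - 2*c) + c)*c) = 8*(((-2*c + 4*H) + c)*c) = 8*((-c + 4*H)*c) = 8*(c*(-c + 4*H)) = 8*c*(-c + 4*H))
N(R) = 1/(2*R)
(D(G(4, z(6)), 9) + N(-3))*74 = (12 + (½)/(-3))*74 = (12 + (½)*(-⅓))*74 = (12 - ⅙)*74 = (71/6)*74 = 2627/3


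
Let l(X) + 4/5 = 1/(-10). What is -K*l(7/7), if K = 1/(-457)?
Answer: -9/4570 ≈ -0.0019694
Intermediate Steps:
l(X) = -9/10 (l(X) = -⅘ + 1/(-10) = -⅘ - ⅒ = -9/10)
K = -1/457 ≈ -0.0021882
-K*l(7/7) = -(-1)*(-9)/(457*10) = -1*9/4570 = -9/4570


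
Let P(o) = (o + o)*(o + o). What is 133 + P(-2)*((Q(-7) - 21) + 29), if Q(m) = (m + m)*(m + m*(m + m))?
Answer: -20123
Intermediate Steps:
Q(m) = 2*m*(m + 2*m²) (Q(m) = (2*m)*(m + m*(2*m)) = (2*m)*(m + 2*m²) = 2*m*(m + 2*m²))
P(o) = 4*o² (P(o) = (2*o)*(2*o) = 4*o²)
133 + P(-2)*((Q(-7) - 21) + 29) = 133 + (4*(-2)²)*(((-7)²*(2 + 4*(-7)) - 21) + 29) = 133 + (4*4)*((49*(2 - 28) - 21) + 29) = 133 + 16*((49*(-26) - 21) + 29) = 133 + 16*((-1274 - 21) + 29) = 133 + 16*(-1295 + 29) = 133 + 16*(-1266) = 133 - 20256 = -20123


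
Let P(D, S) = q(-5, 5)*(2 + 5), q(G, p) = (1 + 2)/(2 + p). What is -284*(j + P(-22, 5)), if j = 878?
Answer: -250204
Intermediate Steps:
q(G, p) = 3/(2 + p)
P(D, S) = 3 (P(D, S) = (3/(2 + 5))*(2 + 5) = (3/7)*7 = 3)
-284*(j + P(-22, 5)) = -284*(878 + 3) = -284*881 = -250204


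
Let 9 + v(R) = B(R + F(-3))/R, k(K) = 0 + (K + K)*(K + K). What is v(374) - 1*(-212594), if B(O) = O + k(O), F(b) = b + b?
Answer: 40024427/187 ≈ 2.1403e+5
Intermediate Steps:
F(b) = 2*b
k(K) = 4*K² (k(K) = 0 + (2*K)*(2*K) = 0 + 4*K² = 4*K²)
B(O) = O + 4*O²
v(R) = -9 + (-23 + 4*R)*(-6 + R)/R (v(R) = -9 + ((R + 2*(-3))*(1 + 4*(R + 2*(-3))))/R = -9 + ((R - 6)*(1 + 4*(R - 6)))/R = -9 + ((-6 + R)*(1 + 4*(-6 + R)))/R = -9 + ((-6 + R)*(1 + (-24 + 4*R)))/R = -9 + ((-6 + R)*(-23 + 4*R))/R = -9 + ((-23 + 4*R)*(-6 + R))/R = -9 + (-23 + 4*R)*(-6 + R)/R)
v(374) - 1*(-212594) = (-56 + 4*374 + 138/374) - 1*(-212594) = (-56 + 1496 + 138*(1/374)) + 212594 = (-56 + 1496 + 69/187) + 212594 = 269349/187 + 212594 = 40024427/187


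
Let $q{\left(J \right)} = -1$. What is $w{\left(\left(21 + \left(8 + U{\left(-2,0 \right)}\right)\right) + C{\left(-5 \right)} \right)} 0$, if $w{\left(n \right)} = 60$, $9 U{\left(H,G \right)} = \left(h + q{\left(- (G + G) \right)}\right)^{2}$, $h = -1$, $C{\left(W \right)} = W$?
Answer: $0$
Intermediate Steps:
$U{\left(H,G \right)} = \frac{4}{9}$ ($U{\left(H,G \right)} = \frac{\left(-1 - 1\right)^{2}}{9} = \frac{\left(-2\right)^{2}}{9} = \frac{1}{9} \cdot 4 = \frac{4}{9}$)
$w{\left(\left(21 + \left(8 + U{\left(-2,0 \right)}\right)\right) + C{\left(-5 \right)} \right)} 0 = 60 \cdot 0 = 0$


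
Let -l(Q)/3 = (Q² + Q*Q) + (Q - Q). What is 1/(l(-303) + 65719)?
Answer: -1/485135 ≈ -2.0613e-6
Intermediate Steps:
l(Q) = -6*Q² (l(Q) = -3*((Q² + Q*Q) + (Q - Q)) = -3*((Q² + Q²) + 0) = -3*(2*Q² + 0) = -6*Q²)
1/(l(-303) + 65719) = 1/(-6*(-303)² + 65719) = 1/(-6*91809 + 65719) = 1/(-550854 + 65719) = 1/(-485135) = -1/485135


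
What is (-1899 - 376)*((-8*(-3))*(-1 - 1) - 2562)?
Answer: 5937750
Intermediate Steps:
(-1899 - 376)*((-8*(-3))*(-1 - 1) - 2562) = -2275*(24*(-2) - 2562) = -2275*(-48 - 2562) = -2275*(-2610) = 5937750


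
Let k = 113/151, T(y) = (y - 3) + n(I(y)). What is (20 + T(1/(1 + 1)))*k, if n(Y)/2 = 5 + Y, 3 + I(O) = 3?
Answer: 6215/302 ≈ 20.579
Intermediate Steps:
I(O) = 0 (I(O) = -3 + 3 = 0)
n(Y) = 10 + 2*Y (n(Y) = 2*(5 + Y) = 10 + 2*Y)
T(y) = 7 + y (T(y) = (y - 3) + (10 + 2*0) = (-3 + y) + (10 + 0) = (-3 + y) + 10 = 7 + y)
k = 113/151 (k = 113*(1/151) = 113/151 ≈ 0.74834)
(20 + T(1/(1 + 1)))*k = (20 + (7 + 1/(1 + 1)))*(113/151) = (20 + (7 + 1/2))*(113/151) = (20 + (7 + ½))*(113/151) = (20 + 15/2)*(113/151) = (55/2)*(113/151) = 6215/302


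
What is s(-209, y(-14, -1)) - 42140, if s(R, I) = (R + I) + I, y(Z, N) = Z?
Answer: -42377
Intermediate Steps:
s(R, I) = R + 2*I (s(R, I) = (I + R) + I = R + 2*I)
s(-209, y(-14, -1)) - 42140 = (-209 + 2*(-14)) - 42140 = (-209 - 28) - 42140 = -237 - 42140 = -42377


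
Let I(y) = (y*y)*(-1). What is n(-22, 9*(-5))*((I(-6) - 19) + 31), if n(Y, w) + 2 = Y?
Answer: 576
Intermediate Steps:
I(y) = -y² (I(y) = y²*(-1) = -y²)
n(Y, w) = -2 + Y
n(-22, 9*(-5))*((I(-6) - 19) + 31) = (-2 - 22)*((-1*(-6)² - 19) + 31) = -24*((-1*36 - 19) + 31) = -24*((-36 - 19) + 31) = -24*(-55 + 31) = -24*(-24) = 576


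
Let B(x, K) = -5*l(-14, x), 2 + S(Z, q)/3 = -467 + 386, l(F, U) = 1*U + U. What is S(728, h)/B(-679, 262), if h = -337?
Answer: -249/6790 ≈ -0.036672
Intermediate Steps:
l(F, U) = 2*U (l(F, U) = U + U = 2*U)
S(Z, q) = -249 (S(Z, q) = -6 + 3*(-467 + 386) = -6 + 3*(-81) = -6 - 243 = -249)
B(x, K) = -10*x
S(728, h)/B(-679, 262) = -249/((-10*(-679))) = -249/6790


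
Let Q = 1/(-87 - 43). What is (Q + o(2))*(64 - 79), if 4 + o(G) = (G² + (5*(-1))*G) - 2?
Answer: 4683/26 ≈ 180.12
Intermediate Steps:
o(G) = -6 + G² - 5*G (o(G) = -4 + ((G² + (5*(-1))*G) - 2) = -4 + ((G² - 5*G) - 2) = -4 + (-2 + G² - 5*G) = -6 + G² - 5*G)
Q = -1/130 (Q = 1/(-130) = -1/130 ≈ -0.0076923)
(Q + o(2))*(64 - 79) = (-1/130 + (-6 + 2² - 5*2))*(64 - 79) = (-1/130 + (-6 + 4 - 10))*(-15) = (-1/130 - 12)*(-15) = -1561/130*(-15) = 4683/26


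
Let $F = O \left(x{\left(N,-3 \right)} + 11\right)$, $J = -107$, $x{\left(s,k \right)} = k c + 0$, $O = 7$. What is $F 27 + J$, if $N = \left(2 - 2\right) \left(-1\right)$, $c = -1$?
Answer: $2539$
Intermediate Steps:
$N = 0$ ($N = 0 \left(-1\right) = 0$)
$x{\left(s,k \right)} = - k$ ($x{\left(s,k \right)} = k \left(-1\right) + 0 = - k + 0 = - k$)
$F = 98$ ($F = 7 \left(\left(-1\right) \left(-3\right) + 11\right) = 7 \left(3 + 11\right) = 7 \cdot 14 = 98$)
$F 27 + J = 98 \cdot 27 - 107 = 2646 - 107 = 2539$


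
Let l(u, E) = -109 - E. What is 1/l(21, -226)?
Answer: 1/117 ≈ 0.0085470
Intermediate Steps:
1/l(21, -226) = 1/(-109 - 1*(-226)) = 1/(-109 + 226) = 1/117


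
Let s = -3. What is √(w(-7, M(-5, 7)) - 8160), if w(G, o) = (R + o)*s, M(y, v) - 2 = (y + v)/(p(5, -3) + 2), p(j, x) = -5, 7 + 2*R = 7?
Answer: 2*I*√2041 ≈ 90.355*I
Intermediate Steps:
R = 0 (R = -7/2 + (½)*7 = -7/2 + 7/2 = 0)
M(y, v) = 2 - v/3 - y/3 (M(y, v) = 2 + (y + v)/(-5 + 2) = 2 + (v + y)/(-3) = 2 + (v + y)*(-⅓) = 2 + (-v/3 - y/3) = 2 - v/3 - y/3)
w(G, o) = -3*o (w(G, o) = (0 + o)*(-3) = o*(-3) = -3*o)
√(w(-7, M(-5, 7)) - 8160) = √(-3*(2 - ⅓*7 - ⅓*(-5)) - 8160) = √(-3*(2 - 7/3 + 5/3) - 8160) = √(-3*4/3 - 8160) = √(-4 - 8160) = √(-8164) = 2*I*√2041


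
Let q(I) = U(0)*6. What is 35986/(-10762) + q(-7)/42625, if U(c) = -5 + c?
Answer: -153422611/45873025 ≈ -3.3445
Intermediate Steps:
q(I) = -30 (q(I) = (-5 + 0)*6 = -5*6 = -30)
35986/(-10762) + q(-7)/42625 = 35986/(-10762) - 30/42625 = 35986*(-1/10762) - 30*1/42625 = -17993/5381 - 6/8525 = -153422611/45873025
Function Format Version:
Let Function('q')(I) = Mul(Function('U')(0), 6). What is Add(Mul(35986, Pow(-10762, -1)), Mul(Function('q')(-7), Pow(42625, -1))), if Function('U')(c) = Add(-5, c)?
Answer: Rational(-153422611, 45873025) ≈ -3.3445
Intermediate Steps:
Function('q')(I) = -30 (Function('q')(I) = Mul(Add(-5, 0), 6) = Mul(-5, 6) = -30)
Add(Mul(35986, Pow(-10762, -1)), Mul(Function('q')(-7), Pow(42625, -1))) = Add(Mul(35986, Pow(-10762, -1)), Mul(-30, Pow(42625, -1))) = Add(Mul(35986, Rational(-1, 10762)), Mul(-30, Rational(1, 42625))) = Add(Rational(-17993, 5381), Rational(-6, 8525)) = Rational(-153422611, 45873025)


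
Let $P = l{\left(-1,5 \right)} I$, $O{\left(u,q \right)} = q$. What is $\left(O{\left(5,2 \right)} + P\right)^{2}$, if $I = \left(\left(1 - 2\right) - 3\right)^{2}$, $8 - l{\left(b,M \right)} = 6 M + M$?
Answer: $184900$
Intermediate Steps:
$l{\left(b,M \right)} = 8 - 7 M$ ($l{\left(b,M \right)} = 8 - \left(6 M + M\right) = 8 - 7 M$)
$I = 16$ ($I = \left(\left(1 - 2\right) - 3\right)^{2} = \left(-1 - 3\right)^{2} = \left(-4\right)^{2} = 16$)
$P = -432$ ($P = \left(8 - 35\right) 16 = \left(-27\right) 16 = -432$)
$\left(O{\left(5,2 \right)} + P\right)^{2} = \left(2 - 432\right)^{2} = \left(-430\right)^{2} = 184900$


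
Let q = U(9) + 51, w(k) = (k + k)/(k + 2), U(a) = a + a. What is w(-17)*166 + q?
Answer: 6679/15 ≈ 445.27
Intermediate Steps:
U(a) = 2*a
w(k) = 2*k/(2 + k) (w(k) = (2*k)/(2 + k) = 2*k/(2 + k))
q = 69 (q = 2*9 + 51 = 18 + 51 = 69)
w(-17)*166 + q = (2*(-17)/(2 - 17))*166 + 69 = (2*(-17)/(-15))*166 + 69 = (2*(-17)*(-1/15))*166 + 69 = (34/15)*166 + 69 = 5644/15 + 69 = 6679/15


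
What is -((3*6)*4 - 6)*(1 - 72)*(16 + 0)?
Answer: 74976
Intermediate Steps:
-((3*6)*4 - 6)*(1 - 72)*(16 + 0) = -(18*4 - 6)*(-71*16) = -(72 - 6)*(-1136) = -66*(-1136) = -1*(-74976) = 74976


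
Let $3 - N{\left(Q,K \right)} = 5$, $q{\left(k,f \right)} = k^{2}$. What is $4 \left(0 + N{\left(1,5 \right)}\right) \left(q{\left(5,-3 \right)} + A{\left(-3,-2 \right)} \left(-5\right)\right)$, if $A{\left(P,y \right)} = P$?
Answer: $-320$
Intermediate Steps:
$N{\left(Q,K \right)} = -2$ ($N{\left(Q,K \right)} = 3 - 5 = -2$)
$4 \left(0 + N{\left(1,5 \right)}\right) \left(q{\left(5,-3 \right)} + A{\left(-3,-2 \right)} \left(-5\right)\right) = 4 \left(0 - 2\right) \left(5^{2} - -15\right) = 4 \left(-2\right) \left(25 + 15\right) = \left(-8\right) 40 = -320$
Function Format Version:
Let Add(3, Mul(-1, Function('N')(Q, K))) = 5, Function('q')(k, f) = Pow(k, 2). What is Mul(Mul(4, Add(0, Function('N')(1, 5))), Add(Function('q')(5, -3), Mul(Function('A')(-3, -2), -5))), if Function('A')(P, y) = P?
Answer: -320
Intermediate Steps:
Function('N')(Q, K) = -2 (Function('N')(Q, K) = Add(3, Mul(-1, 5)) = Add(3, -5) = -2)
Mul(Mul(4, Add(0, Function('N')(1, 5))), Add(Function('q')(5, -3), Mul(Function('A')(-3, -2), -5))) = Mul(Mul(4, Add(0, -2)), Add(Pow(5, 2), Mul(-3, -5))) = Mul(Mul(4, -2), Add(25, 15)) = Mul(-8, 40) = -320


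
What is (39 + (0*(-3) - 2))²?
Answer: 1369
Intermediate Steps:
(39 + (0*(-3) - 2))² = (39 + (0 - 2))² = (39 - 2)² = 37² = 1369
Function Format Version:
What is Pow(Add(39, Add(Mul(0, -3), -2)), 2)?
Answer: 1369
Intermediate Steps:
Pow(Add(39, Add(Mul(0, -3), -2)), 2) = Pow(Add(39, Add(0, -2)), 2) = Pow(Add(39, -2), 2) = Pow(37, 2) = 1369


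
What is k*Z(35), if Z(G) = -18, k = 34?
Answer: -612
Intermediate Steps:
k*Z(35) = 34*(-18) = -612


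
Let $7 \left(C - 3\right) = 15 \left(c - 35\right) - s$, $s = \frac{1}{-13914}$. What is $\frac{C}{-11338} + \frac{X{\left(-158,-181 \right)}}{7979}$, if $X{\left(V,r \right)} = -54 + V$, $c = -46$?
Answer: $- \frac{101553646703}{8811197922996} \approx -0.011526$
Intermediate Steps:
$s = - \frac{1}{13914} \approx -7.187 \cdot 10^{-5}$
$C = - \frac{16613315}{97398}$ ($C = 3 + \frac{15 \left(-46 - 35\right) - - \frac{1}{13914}}{7} = 3 + \frac{15 \left(-81\right) + \frac{1}{13914}}{7} = 3 + \frac{-1215 + \frac{1}{13914}}{7} = 3 + \frac{1}{7} \left(- \frac{16905509}{13914}\right) = 3 - \frac{16905509}{97398} = - \frac{16613315}{97398} \approx -170.57$)
$\frac{C}{-11338} + \frac{X{\left(-158,-181 \right)}}{7979} = - \frac{16613315}{97398 \left(-11338\right)} + \frac{-54 - 158}{7979} = \left(- \frac{16613315}{97398}\right) \left(- \frac{1}{11338}\right) - \frac{212}{7979} = \frac{16613315}{1104298524} - \frac{212}{7979} = - \frac{101553646703}{8811197922996}$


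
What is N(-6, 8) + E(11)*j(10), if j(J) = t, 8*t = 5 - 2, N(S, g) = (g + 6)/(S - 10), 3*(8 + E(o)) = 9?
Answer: -11/4 ≈ -2.7500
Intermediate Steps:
E(o) = -5 (E(o) = -8 + (⅓)*9 = -8 + 3 = -5)
N(S, g) = (6 + g)/(-10 + S)
t = 3/8 (t = (5 - 2)/8 = (⅛)*3 = 3/8 ≈ 0.37500)
j(J) = 3/8
N(-6, 8) + E(11)*j(10) = (6 + 8)/(-10 - 6) - 5*3/8 = 14/(-16) - 15/8 = -1/16*14 - 15/8 = -7/8 - 15/8 = -11/4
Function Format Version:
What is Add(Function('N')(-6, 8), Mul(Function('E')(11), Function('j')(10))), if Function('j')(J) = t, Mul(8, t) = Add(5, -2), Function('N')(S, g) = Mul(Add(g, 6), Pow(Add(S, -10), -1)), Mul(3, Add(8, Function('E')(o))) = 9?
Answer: Rational(-11, 4) ≈ -2.7500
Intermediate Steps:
Function('E')(o) = -5 (Function('E')(o) = Add(-8, Mul(Rational(1, 3), 9)) = Add(-8, 3) = -5)
Function('N')(S, g) = Mul(Pow(Add(-10, S), -1), Add(6, g)) (Function('N')(S, g) = Mul(Add(6, g), Pow(Add(-10, S), -1)) = Mul(Pow(Add(-10, S), -1), Add(6, g)))
t = Rational(3, 8) (t = Mul(Rational(1, 8), Add(5, -2)) = Mul(Rational(1, 8), 3) = Rational(3, 8) ≈ 0.37500)
Function('j')(J) = Rational(3, 8)
Add(Function('N')(-6, 8), Mul(Function('E')(11), Function('j')(10))) = Add(Mul(Pow(Add(-10, -6), -1), Add(6, 8)), Mul(-5, Rational(3, 8))) = Add(Mul(Pow(-16, -1), 14), Rational(-15, 8)) = Add(Mul(Rational(-1, 16), 14), Rational(-15, 8)) = Add(Rational(-7, 8), Rational(-15, 8)) = Rational(-11, 4)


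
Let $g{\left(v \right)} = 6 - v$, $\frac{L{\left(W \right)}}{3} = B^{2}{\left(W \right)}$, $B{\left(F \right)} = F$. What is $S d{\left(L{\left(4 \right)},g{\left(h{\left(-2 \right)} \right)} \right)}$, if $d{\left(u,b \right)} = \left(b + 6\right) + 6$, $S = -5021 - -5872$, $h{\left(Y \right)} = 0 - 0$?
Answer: $15318$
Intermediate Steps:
$h{\left(Y \right)} = 0$ ($h{\left(Y \right)} = 0 + 0 = 0$)
$L{\left(W \right)} = 3 W^{2}$
$S = 851$ ($S = -5021 + 5872 = 851$)
$d{\left(u,b \right)} = 12 + b$ ($d{\left(u,b \right)} = \left(6 + b\right) + 6 = 12 + b$)
$S d{\left(L{\left(4 \right)},g{\left(h{\left(-2 \right)} \right)} \right)} = 851 \left(12 + \left(6 - 0\right)\right) = 851 \left(12 + \left(6 + 0\right)\right) = 851 \left(12 + 6\right) = 851 \cdot 18 = 15318$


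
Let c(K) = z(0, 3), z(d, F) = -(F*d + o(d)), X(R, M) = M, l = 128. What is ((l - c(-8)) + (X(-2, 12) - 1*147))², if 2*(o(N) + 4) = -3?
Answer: 625/4 ≈ 156.25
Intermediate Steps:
o(N) = -11/2 (o(N) = -4 + (½)*(-3) = -4 - 3/2 = -11/2)
z(d, F) = 11/2 - F*d (z(d, F) = -(F*d - 11/2) = -(-11/2 + F*d) = 11/2 - F*d)
c(K) = 11/2 (c(K) = 11/2 - 1*3*0 = 11/2 + 0 = 11/2)
((l - c(-8)) + (X(-2, 12) - 1*147))² = ((128 - 1*11/2) + (12 - 1*147))² = ((128 - 11/2) + (12 - 147))² = (245/2 - 135)² = (-25/2)² = 625/4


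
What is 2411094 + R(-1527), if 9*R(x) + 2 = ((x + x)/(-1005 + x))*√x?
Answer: 21699844/9 + 509*I*√1527/3798 ≈ 2.4111e+6 + 5.237*I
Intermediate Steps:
R(x) = -2/9 + 2*x^(3/2)/(9*(-1005 + x)) (R(x) = -2/9 + (((x + x)/(-1005 + x))*√x)/9 = -2/9 + (((2*x)/(-1005 + x))*√x)/9 = -2/9 + ((2*x/(-1005 + x))*√x)/9 = -2/9 + (2*x^(3/2)/(-1005 + x))/9 = -2/9 + 2*x^(3/2)/(9*(-1005 + x)))
2411094 + R(-1527) = 2411094 + 2*(1005 + (-1527)^(3/2) - 1*(-1527))/(9*(-1005 - 1527)) = 2411094 + (2/9)*(1005 - 1527*I*√1527 + 1527)/(-2532) = 2411094 + (2/9)*(-1/2532)*(2532 - 1527*I*√1527) = 2411094 + (-2/9 + 509*I*√1527/3798) = 21699844/9 + 509*I*√1527/3798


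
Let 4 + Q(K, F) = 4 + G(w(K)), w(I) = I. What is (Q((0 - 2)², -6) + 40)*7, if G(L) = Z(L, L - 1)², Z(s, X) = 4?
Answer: 392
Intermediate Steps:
G(L) = 16 (G(L) = 4² = 16)
Q(K, F) = 16 (Q(K, F) = -4 + (4 + 16) = -4 + 20 = 16)
(Q((0 - 2)², -6) + 40)*7 = (16 + 40)*7 = 56*7 = 392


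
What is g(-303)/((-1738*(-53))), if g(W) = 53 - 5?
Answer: 24/46057 ≈ 0.00052109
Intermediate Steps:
g(W) = 48
g(-303)/((-1738*(-53))) = 48/((-1738*(-53))) = 48/92114 = 48*(1/92114) = 24/46057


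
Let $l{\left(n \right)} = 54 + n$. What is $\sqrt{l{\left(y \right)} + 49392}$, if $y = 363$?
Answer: $\sqrt{49809} \approx 223.18$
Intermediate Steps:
$\sqrt{l{\left(y \right)} + 49392} = \sqrt{\left(54 + 363\right) + 49392} = \sqrt{417 + 49392} = \sqrt{49809}$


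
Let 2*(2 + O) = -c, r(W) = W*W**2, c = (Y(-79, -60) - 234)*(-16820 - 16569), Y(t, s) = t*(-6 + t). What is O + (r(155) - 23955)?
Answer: 223793945/2 ≈ 1.1190e+8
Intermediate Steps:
c = -216394109 (c = (-79*(-6 - 79) - 234)*(-16820 - 16569) = (-79*(-85) - 234)*(-33389) = (6715 - 234)*(-33389) = 6481*(-33389) = -216394109)
r(W) = W**3
O = 216394105/2 (O = -2 + (-1*(-216394109))/2 = -2 + (1/2)*216394109 = -2 + 216394109/2 = 216394105/2 ≈ 1.0820e+8)
O + (r(155) - 23955) = 216394105/2 + (155**3 - 23955) = 216394105/2 + (3723875 - 23955) = 216394105/2 + 3699920 = 223793945/2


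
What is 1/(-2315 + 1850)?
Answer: -1/465 ≈ -0.0021505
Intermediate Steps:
1/(-2315 + 1850) = 1/(-465) = -1/465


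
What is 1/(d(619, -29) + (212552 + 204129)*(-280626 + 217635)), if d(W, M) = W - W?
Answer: -1/26247152871 ≈ -3.8099e-11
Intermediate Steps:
d(W, M) = 0
1/(d(619, -29) + (212552 + 204129)*(-280626 + 217635)) = 1/(0 + (212552 + 204129)*(-280626 + 217635)) = 1/(0 + 416681*(-62991)) = 1/(0 - 26247152871) = 1/(-26247152871) = -1/26247152871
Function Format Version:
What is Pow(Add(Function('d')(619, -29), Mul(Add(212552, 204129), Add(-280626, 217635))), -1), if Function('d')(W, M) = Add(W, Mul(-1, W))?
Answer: Rational(-1, 26247152871) ≈ -3.8099e-11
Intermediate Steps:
Function('d')(W, M) = 0
Pow(Add(Function('d')(619, -29), Mul(Add(212552, 204129), Add(-280626, 217635))), -1) = Pow(Add(0, Mul(Add(212552, 204129), Add(-280626, 217635))), -1) = Pow(Add(0, Mul(416681, -62991)), -1) = Pow(Add(0, -26247152871), -1) = Pow(-26247152871, -1) = Rational(-1, 26247152871)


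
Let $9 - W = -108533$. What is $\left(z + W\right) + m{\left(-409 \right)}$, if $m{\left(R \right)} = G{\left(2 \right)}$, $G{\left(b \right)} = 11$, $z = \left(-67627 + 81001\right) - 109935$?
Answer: $11992$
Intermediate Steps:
$z = -96561$ ($z = 13374 - 109935 = -96561$)
$W = 108542$ ($W = 9 - -108533 = 9 + 108533 = 108542$)
$m{\left(R \right)} = 11$
$\left(z + W\right) + m{\left(-409 \right)} = \left(-96561 + 108542\right) + 11 = 11981 + 11 = 11992$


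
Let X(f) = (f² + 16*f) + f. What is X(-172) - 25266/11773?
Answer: 313842914/11773 ≈ 26658.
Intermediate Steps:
X(f) = f² + 17*f
X(-172) - 25266/11773 = -172*(17 - 172) - 25266/11773 = -172*(-155) - 25266*1/11773 = 26660 - 25266/11773 = 313842914/11773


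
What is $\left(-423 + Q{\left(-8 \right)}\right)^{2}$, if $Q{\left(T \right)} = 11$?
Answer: $169744$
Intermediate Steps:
$\left(-423 + Q{\left(-8 \right)}\right)^{2} = \left(-423 + 11\right)^{2} = \left(-412\right)^{2} = 169744$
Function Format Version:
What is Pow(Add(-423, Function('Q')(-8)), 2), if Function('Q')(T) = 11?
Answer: 169744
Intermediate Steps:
Pow(Add(-423, Function('Q')(-8)), 2) = Pow(Add(-423, 11), 2) = Pow(-412, 2) = 169744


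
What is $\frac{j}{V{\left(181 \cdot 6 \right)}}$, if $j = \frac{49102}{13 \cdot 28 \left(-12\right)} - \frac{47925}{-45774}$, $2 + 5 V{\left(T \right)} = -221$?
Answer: $\frac{283091465}{1238522376} \approx 0.22857$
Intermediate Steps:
$V{\left(T \right)} = - \frac{223}{5}$ ($V{\left(T \right)} = - \frac{2}{5} + \frac{1}{5} \left(-221\right) = - \frac{2}{5} - \frac{221}{5} = - \frac{223}{5}$)
$j = - \frac{56618293}{5553912}$ ($j = \frac{49102}{364 \left(-12\right)} - - \frac{5325}{5086} = \frac{49102}{-4368} + \frac{5325}{5086} = 49102 \left(- \frac{1}{4368}\right) + \frac{5325}{5086} = - \frac{24551}{2184} + \frac{5325}{5086} = - \frac{56618293}{5553912} \approx -10.194$)
$\frac{j}{V{\left(181 \cdot 6 \right)}} = - \frac{56618293}{5553912 \left(- \frac{223}{5}\right)} = \left(- \frac{56618293}{5553912}\right) \left(- \frac{5}{223}\right) = \frac{283091465}{1238522376}$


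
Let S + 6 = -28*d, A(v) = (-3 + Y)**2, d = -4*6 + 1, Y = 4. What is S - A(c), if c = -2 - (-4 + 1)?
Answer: 637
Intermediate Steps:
d = -23 (d = -24 + 1 = -23)
c = 1 (c = -2 - 1*(-3) = -2 + 3 = 1)
A(v) = 1 (A(v) = (-3 + 4)**2 = 1**2 = 1)
S = 638 (S = -6 - 28*(-23) = -6 + 644 = 638)
S - A(c) = 638 - 1*1 = 638 - 1 = 637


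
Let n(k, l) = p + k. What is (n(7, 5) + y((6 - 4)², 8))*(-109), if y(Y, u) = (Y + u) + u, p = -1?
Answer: -2834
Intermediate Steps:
n(k, l) = -1 + k
y(Y, u) = Y + 2*u
(n(7, 5) + y((6 - 4)², 8))*(-109) = ((-1 + 7) + ((6 - 4)² + 2*8))*(-109) = (6 + (2² + 16))*(-109) = (6 + (4 + 16))*(-109) = (6 + 20)*(-109) = 26*(-109) = -2834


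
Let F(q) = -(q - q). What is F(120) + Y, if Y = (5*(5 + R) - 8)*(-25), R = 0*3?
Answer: -425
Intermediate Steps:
R = 0
F(q) = 0 (F(q) = -1*0 = 0)
Y = -425 (Y = (5*(5 + 0) - 8)*(-25) = (5*5 - 8)*(-25) = (25 - 8)*(-25) = 17*(-25) = -425)
F(120) + Y = 0 - 425 = -425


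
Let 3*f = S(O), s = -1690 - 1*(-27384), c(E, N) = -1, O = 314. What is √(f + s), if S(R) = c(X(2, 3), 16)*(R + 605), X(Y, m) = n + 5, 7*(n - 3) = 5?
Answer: √228489/3 ≈ 159.33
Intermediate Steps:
n = 26/7 (n = 3 + (⅐)*5 = 3 + 5/7 = 26/7 ≈ 3.7143)
X(Y, m) = 61/7 (X(Y, m) = 26/7 + 5 = 61/7)
s = 25694 (s = -1690 + 27384 = 25694)
S(R) = -605 - R (S(R) = -(R + 605) = -(605 + R) = -605 - R)
f = -919/3 (f = (-605 - 1*314)/3 = (-605 - 314)/3 = (⅓)*(-919) = -919/3 ≈ -306.33)
√(f + s) = √(-919/3 + 25694) = √(76163/3) = √228489/3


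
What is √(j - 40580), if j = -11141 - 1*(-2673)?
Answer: 2*I*√12262 ≈ 221.47*I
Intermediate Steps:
j = -8468 (j = -11141 + 2673 = -8468)
√(j - 40580) = √(-8468 - 40580) = √(-49048) = 2*I*√12262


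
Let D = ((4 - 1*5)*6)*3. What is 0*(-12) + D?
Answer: -18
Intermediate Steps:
D = -18 (D = ((4 - 5)*6)*3 = -1*6*3 = -6*3 = -18)
0*(-12) + D = 0*(-12) - 18 = 0 - 18 = -18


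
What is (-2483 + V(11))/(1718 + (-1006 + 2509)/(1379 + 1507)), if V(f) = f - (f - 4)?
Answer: -2384798/1653217 ≈ -1.4425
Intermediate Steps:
V(f) = 4 (V(f) = f - (-4 + f) = f + (4 - f) = 4)
(-2483 + V(11))/(1718 + (-1006 + 2509)/(1379 + 1507)) = (-2483 + 4)/(1718 + (-1006 + 2509)/(1379 + 1507)) = -2479/(1718 + 1503/2886) = -2479/(1718 + 1503*(1/2886)) = -2479/(1718 + 501/962) = -2479/1653217/962 = -2479*962/1653217 = -2384798/1653217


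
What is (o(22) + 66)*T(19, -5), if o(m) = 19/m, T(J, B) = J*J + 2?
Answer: 48543/2 ≈ 24272.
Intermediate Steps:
T(J, B) = 2 + J² (T(J, B) = J² + 2 = 2 + J²)
(o(22) + 66)*T(19, -5) = (19/22 + 66)*(2 + 19²) = (19*(1/22) + 66)*(2 + 361) = (19/22 + 66)*363 = (1471/22)*363 = 48543/2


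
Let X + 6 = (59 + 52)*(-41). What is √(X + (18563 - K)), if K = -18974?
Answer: 2*√8245 ≈ 181.60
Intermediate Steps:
X = -4557 (X = -6 + (59 + 52)*(-41) = -6 + 111*(-41) = -6 - 4551 = -4557)
√(X + (18563 - K)) = √(-4557 + (18563 - 1*(-18974))) = √(-4557 + (18563 + 18974)) = √(-4557 + 37537) = √32980 = 2*√8245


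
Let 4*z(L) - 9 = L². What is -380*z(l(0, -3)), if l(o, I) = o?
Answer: -855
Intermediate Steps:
z(L) = 9/4 + L²/4
-380*z(l(0, -3)) = -380*(9/4 + (¼)*0²) = -380*(9/4 + (¼)*0) = -380*(9/4 + 0) = -380*9/4 = -855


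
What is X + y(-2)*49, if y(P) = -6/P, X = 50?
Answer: 197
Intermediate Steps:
X + y(-2)*49 = 50 - 6/(-2)*49 = 50 - 6*(-½)*49 = 50 + 3*49 = 50 + 147 = 197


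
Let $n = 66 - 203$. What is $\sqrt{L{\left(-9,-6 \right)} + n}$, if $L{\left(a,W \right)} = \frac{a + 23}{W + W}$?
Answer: $\frac{i \sqrt{4974}}{6} \approx 11.754 i$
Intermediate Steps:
$n = -137$
$L{\left(a,W \right)} = \frac{23 + a}{2 W}$
$\sqrt{L{\left(-9,-6 \right)} + n} = \sqrt{\frac{23 - 9}{2 \left(-6\right)} - 137} = \sqrt{\frac{1}{2} \left(- \frac{1}{6}\right) 14 - 137} = \sqrt{- \frac{7}{6} - 137} = \sqrt{- \frac{829}{6}} = \frac{i \sqrt{4974}}{6}$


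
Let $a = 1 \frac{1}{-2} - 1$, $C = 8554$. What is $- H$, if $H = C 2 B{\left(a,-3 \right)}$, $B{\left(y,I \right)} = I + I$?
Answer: $102648$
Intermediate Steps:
$a = - \frac{3}{2}$ ($a = 1 \left(- \frac{1}{2}\right) - 1 = - \frac{1}{2} - 1 = - \frac{3}{2} \approx -1.5$)
$B{\left(y,I \right)} = 2 I$
$H = -102648$ ($H = 8554 \cdot 2 \cdot 2 \left(-3\right) = 8554 \cdot 2 \left(-6\right) = 8554 \left(-12\right) = -102648$)
$- H = \left(-1\right) \left(-102648\right) = 102648$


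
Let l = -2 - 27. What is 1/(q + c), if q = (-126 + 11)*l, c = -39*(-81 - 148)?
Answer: 1/12266 ≈ 8.1526e-5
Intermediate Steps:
l = -29
c = 8931 (c = -39*(-229) = 8931)
q = 3335 (q = (-126 + 11)*(-29) = -115*(-29) = 3335)
1/(q + c) = 1/(3335 + 8931) = 1/12266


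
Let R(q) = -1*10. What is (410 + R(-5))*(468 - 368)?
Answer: 40000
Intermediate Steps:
R(q) = -10
(410 + R(-5))*(468 - 368) = (410 - 10)*(468 - 368) = 400*100 = 40000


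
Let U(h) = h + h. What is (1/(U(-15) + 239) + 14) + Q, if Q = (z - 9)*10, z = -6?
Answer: -28423/209 ≈ -136.00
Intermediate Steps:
U(h) = 2*h
Q = -150 (Q = (-6 - 9)*10 = -15*10 = -150)
(1/(U(-15) + 239) + 14) + Q = (1/(2*(-15) + 239) + 14) - 150 = (1/(-30 + 239) + 14) - 150 = (1/209 + 14) - 150 = 2927/209 - 150 = -28423/209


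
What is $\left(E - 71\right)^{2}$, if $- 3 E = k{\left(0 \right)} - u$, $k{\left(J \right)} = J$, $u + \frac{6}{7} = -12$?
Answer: $\frac{277729}{49} \approx 5667.9$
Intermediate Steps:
$u = - \frac{90}{7}$ ($u = - \frac{6}{7} - 12 = - \frac{90}{7} \approx -12.857$)
$E = - \frac{30}{7}$ ($E = - \frac{0 - - \frac{90}{7}}{3} = - \frac{0 + \frac{90}{7}}{3} = \left(- \frac{1}{3}\right) \frac{90}{7} = - \frac{30}{7} \approx -4.2857$)
$\left(E - 71\right)^{2} = \left(- \frac{30}{7} - 71\right)^{2} = \left(- \frac{527}{7}\right)^{2} = \frac{277729}{49}$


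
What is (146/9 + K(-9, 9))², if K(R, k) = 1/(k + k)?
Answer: 85849/324 ≈ 264.97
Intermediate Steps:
K(R, k) = 1/(2*k)
(146/9 + K(-9, 9))² = (146/9 + (½)/9)² = (146*(⅑) + (½)*(⅑))² = (146/9 + 1/18)² = (293/18)² = 85849/324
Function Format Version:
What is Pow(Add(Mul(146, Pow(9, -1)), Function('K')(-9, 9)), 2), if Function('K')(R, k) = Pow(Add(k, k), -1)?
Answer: Rational(85849, 324) ≈ 264.97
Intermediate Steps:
Function('K')(R, k) = Mul(Rational(1, 2), Pow(k, -1)) (Function('K')(R, k) = Pow(Mul(2, k), -1) = Mul(Rational(1, 2), Pow(k, -1)))
Pow(Add(Mul(146, Pow(9, -1)), Function('K')(-9, 9)), 2) = Pow(Add(Mul(146, Pow(9, -1)), Mul(Rational(1, 2), Pow(9, -1))), 2) = Pow(Add(Mul(146, Rational(1, 9)), Mul(Rational(1, 2), Rational(1, 9))), 2) = Pow(Add(Rational(146, 9), Rational(1, 18)), 2) = Pow(Rational(293, 18), 2) = Rational(85849, 324)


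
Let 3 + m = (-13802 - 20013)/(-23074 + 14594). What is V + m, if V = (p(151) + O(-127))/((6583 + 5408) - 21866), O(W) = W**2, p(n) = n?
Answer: -2214051/3349600 ≈ -0.66099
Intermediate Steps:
V = -3256/1975 (V = (151 + (-127)**2)/((6583 + 5408) - 21866) = (151 + 16129)/(11991 - 21866) = 16280/(-9875) = 16280*(-1/9875) = -3256/1975 ≈ -1.6486)
m = 1675/1696 (m = -3 + (-13802 - 20013)/(-23074 + 14594) = -3 - 33815/(-8480) = -3 - 33815*(-1/8480) = -3 + 6763/1696 = 1675/1696 ≈ 0.98762)
V + m = -3256/1975 + 1675/1696 = -2214051/3349600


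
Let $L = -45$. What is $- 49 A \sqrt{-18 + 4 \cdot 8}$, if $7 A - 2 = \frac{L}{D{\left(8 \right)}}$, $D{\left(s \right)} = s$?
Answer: $\frac{203 \sqrt{14}}{8} \approx 94.945$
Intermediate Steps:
$A = - \frac{29}{56}$ ($A = \frac{2}{7} + \frac{\left(-45\right) \frac{1}{8}}{7} = \frac{2}{7} + \frac{1}{7} \left(- \frac{45}{8}\right) = \frac{2}{7} - \frac{45}{56} = - \frac{29}{56} \approx -0.51786$)
$- 49 A \sqrt{-18 + 4 \cdot 8} = \left(-49\right) \left(- \frac{29}{56}\right) \sqrt{-18 + 4 \cdot 8} = \frac{203 \sqrt{-18 + 32}}{8} = \frac{203 \sqrt{14}}{8}$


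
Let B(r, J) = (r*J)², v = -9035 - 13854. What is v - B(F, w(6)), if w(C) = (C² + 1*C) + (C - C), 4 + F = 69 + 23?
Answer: -13683305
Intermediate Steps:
F = 88 (F = -4 + (69 + 23) = -4 + 92 = 88)
w(C) = C + C² (w(C) = (C² + C) + 0 = (C + C²) + 0 = C + C²)
v = -22889
B(r, J) = J²*r² (B(r, J) = (J*r)² = J²*r²)
v - B(F, w(6)) = -22889 - (6*(1 + 6))²*88² = -22889 - (6*7)²*7744 = -22889 - 42²*7744 = -22889 - 1764*7744 = -22889 - 1*13660416 = -22889 - 13660416 = -13683305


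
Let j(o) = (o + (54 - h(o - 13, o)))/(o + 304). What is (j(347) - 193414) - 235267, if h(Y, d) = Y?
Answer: -279071264/651 ≈ -4.2868e+5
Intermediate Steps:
j(o) = 67/(304 + o) (j(o) = (o + (54 - (o - 13)))/(o + 304) = (o + (54 - (-13 + o)))/(304 + o) = (o + (54 + (13 - o)))/(304 + o) = (o + (67 - o))/(304 + o) = 67/(304 + o))
(j(347) - 193414) - 235267 = (67/(304 + 347) - 193414) - 235267 = (67/651 - 193414) - 235267 = -125912447/651 - 235267 = -279071264/651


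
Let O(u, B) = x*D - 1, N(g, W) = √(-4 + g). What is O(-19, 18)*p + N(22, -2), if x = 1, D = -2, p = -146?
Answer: 438 + 3*√2 ≈ 442.24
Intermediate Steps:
O(u, B) = -3 (O(u, B) = 1*(-2) - 1 = -2 - 1 = -3)
O(-19, 18)*p + N(22, -2) = -3*(-146) + √(-4 + 22) = 438 + √18 = 438 + 3*√2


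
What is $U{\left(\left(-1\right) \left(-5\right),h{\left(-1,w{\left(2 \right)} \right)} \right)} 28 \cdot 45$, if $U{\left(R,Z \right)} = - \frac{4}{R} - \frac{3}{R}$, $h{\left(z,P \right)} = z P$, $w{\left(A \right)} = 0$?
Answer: $-1764$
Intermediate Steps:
$h{\left(z,P \right)} = P z$
$U{\left(R,Z \right)} = - \frac{7}{R}$
$U{\left(\left(-1\right) \left(-5\right),h{\left(-1,w{\left(2 \right)} \right)} \right)} 28 \cdot 45 = - \frac{7}{\left(-1\right) \left(-5\right)} 28 \cdot 45 = - \frac{7}{5} \cdot 28 \cdot 45 = \left(-7\right) \frac{1}{5} \cdot 28 \cdot 45 = \left(- \frac{7}{5}\right) 28 \cdot 45 = \left(- \frac{196}{5}\right) 45 = -1764$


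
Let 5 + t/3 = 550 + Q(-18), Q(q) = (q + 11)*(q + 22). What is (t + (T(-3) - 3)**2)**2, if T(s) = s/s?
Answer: 2418025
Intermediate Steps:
T(s) = 1
Q(q) = (11 + q)*(22 + q)
t = 1551 (t = -15 + 3*(550 + (242 + (-18)**2 + 33*(-18))) = -15 + 3*(550 + (242 + 324 - 594)) = -15 + 3*(550 - 28) = -15 + 3*522 = -15 + 1566 = 1551)
(t + (T(-3) - 3)**2)**2 = (1551 + (1 - 3)**2)**2 = (1551 + (-2)**2)**2 = (1551 + 4)**2 = 1555**2 = 2418025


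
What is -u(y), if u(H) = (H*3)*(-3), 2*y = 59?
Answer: 531/2 ≈ 265.50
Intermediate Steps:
y = 59/2 (y = (½)*59 = 59/2 ≈ 29.500)
u(H) = -9*H (u(H) = (3*H)*(-3) = -9*H)
-u(y) = -(-9)*59/2 = -1*(-531/2) = 531/2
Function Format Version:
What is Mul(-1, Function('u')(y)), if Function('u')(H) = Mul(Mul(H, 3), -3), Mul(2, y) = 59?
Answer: Rational(531, 2) ≈ 265.50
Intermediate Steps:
y = Rational(59, 2) (y = Mul(Rational(1, 2), 59) = Rational(59, 2) ≈ 29.500)
Function('u')(H) = Mul(-9, H) (Function('u')(H) = Mul(Mul(3, H), -3) = Mul(-9, H))
Mul(-1, Function('u')(y)) = Mul(-1, Mul(-9, Rational(59, 2))) = Mul(-1, Rational(-531, 2)) = Rational(531, 2)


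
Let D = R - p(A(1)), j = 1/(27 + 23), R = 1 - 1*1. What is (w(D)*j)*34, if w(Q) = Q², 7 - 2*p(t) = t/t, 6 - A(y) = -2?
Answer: 153/25 ≈ 6.1200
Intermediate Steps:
R = 0 (R = 1 - 1 = 0)
A(y) = 8 (A(y) = 6 - 1*(-2) = 6 + 2 = 8)
p(t) = 3 (p(t) = 7/2 - t/(2*t) = 7/2 - ½*1 = 7/2 - ½ = 3)
j = 1/50 ≈ 0.020000
D = -3 (D = 0 - 1*3 = 0 - 3 = -3)
(w(D)*j)*34 = ((-3)²*(1/50))*34 = (9*(1/50))*34 = (9/50)*34 = 153/25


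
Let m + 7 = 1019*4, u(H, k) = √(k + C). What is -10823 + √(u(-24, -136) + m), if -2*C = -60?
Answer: -10823 + √(4069 + I*√106) ≈ -10759.0 + 0.080701*I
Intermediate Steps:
C = 30 (C = -½*(-60) = 30)
u(H, k) = √(30 + k) (u(H, k) = √(k + 30) = √(30 + k))
m = 4069 (m = -7 + 1019*4 = -7 + 4076 = 4069)
-10823 + √(u(-24, -136) + m) = -10823 + √(√(30 - 136) + 4069) = -10823 + √(√(-106) + 4069) = -10823 + √(I*√106 + 4069) = -10823 + √(4069 + I*√106)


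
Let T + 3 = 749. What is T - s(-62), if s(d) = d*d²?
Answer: 239074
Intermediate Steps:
s(d) = d³
T = 746 (T = -3 + 749 = 746)
T - s(-62) = 746 - 1*(-62)³ = 746 - 1*(-238328) = 746 + 238328 = 239074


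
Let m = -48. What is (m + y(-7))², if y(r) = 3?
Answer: 2025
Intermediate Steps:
(m + y(-7))² = (-48 + 3)² = (-45)² = 2025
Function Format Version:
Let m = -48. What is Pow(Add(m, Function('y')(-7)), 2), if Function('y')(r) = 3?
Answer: 2025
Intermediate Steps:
Pow(Add(m, Function('y')(-7)), 2) = Pow(Add(-48, 3), 2) = Pow(-45, 2) = 2025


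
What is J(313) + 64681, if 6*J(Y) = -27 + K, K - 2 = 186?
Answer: 388247/6 ≈ 64708.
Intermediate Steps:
K = 188 (K = 2 + 186 = 188)
J(Y) = 161/6 (J(Y) = (-27 + 188)/6 = (⅙)*161 = 161/6)
J(313) + 64681 = 161/6 + 64681 = 388247/6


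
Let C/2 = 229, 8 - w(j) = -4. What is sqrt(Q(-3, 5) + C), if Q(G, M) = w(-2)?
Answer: sqrt(470) ≈ 21.679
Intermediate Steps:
w(j) = 12 (w(j) = 8 - 1*(-4) = 8 + 4 = 12)
Q(G, M) = 12
C = 458 (C = 2*229 = 458)
sqrt(Q(-3, 5) + C) = sqrt(12 + 458) = sqrt(470)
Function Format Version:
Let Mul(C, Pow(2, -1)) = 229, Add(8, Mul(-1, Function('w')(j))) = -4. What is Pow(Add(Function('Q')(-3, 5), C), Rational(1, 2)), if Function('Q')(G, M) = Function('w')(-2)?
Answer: Pow(470, Rational(1, 2)) ≈ 21.679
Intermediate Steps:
Function('w')(j) = 12 (Function('w')(j) = Add(8, Mul(-1, -4)) = Add(8, 4) = 12)
Function('Q')(G, M) = 12
C = 458 (C = Mul(2, 229) = 458)
Pow(Add(Function('Q')(-3, 5), C), Rational(1, 2)) = Pow(Add(12, 458), Rational(1, 2)) = Pow(470, Rational(1, 2))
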